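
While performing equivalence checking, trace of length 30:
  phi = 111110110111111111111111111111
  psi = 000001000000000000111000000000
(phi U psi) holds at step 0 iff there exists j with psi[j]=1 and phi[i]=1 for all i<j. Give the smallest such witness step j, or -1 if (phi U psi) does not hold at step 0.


(phi U psi) at 0: need smallest j with psi[j]=1 and phi[i]=1 for all i in [0,j).
Scan from step 0:
  step 0: phi=1, psi=0 -> continue
  step 1: phi=1, psi=0 -> continue
  step 2: phi=1, psi=0 -> continue
  step 3: phi=1, psi=0 -> continue
  step 5: psi=1 and phi held for [0,5) -> witness found
Witness step = 5

5


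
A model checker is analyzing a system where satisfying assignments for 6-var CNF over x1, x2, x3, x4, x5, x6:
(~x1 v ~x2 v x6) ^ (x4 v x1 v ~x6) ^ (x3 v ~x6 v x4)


CNF with 3 clauses over 6 vars (64 assignments).
An assignment satisfies CNF iff every clause has >=1 true literal.
Check each row (bits = x1,x2,x3,x4,x5,x6; clause T/F shown):
  row 0 [000000]: clauses=TTT -> 1
  row 1 [000001]: clauses=TFF -> 0
  row 2 [000010]: clauses=TTT -> 1
  row 3 [000011]: clauses=TFF -> 0
  row 4 [000100]: clauses=TTT -> 1
  (every remaining row is evaluated the same way; all 64 results are listed next)
Full result column, 8 rows per line (x1,x2,x3 fixed per line; x4,x5,x6 runs 000..111 left to right):
  rows 0-7 [x1,x2,x3=000]: 10101111  (ones: 6)
  rows 8-15 [x1,x2,x3=001]: 10101111  (ones: 6)
  rows 16-23 [x1,x2,x3=010]: 10101111  (ones: 6)
  rows 24-31 [x1,x2,x3=011]: 10101111  (ones: 6)
  rows 32-39 [x1,x2,x3=100]: 10101111  (ones: 6)
  rows 40-47 [x1,x2,x3=101]: 11111111  (ones: 8)
  rows 48-55 [x1,x2,x3=110]: 00000101  (ones: 2)
  rows 56-63 [x1,x2,x3=111]: 01010101  (ones: 4)
Satisfying assignments = 6+6+6+6+6+8+2+4 = 44

44


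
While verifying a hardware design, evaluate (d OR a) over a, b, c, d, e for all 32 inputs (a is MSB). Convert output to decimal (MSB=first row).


Formula: (d OR a) over a, b, c, d, e (32 rows)
Evaluate each row (bits = a,b,c,d,e, MSB first):
  row 0 [00000]: (0 OR 0) -> 0
  row 1 [00001]: (0 OR 0) -> 0
  row 2 [00010]: (1 OR 0) -> 1
  row 3 [00011]: (1 OR 0) -> 1
  row 4 [00100]: (0 OR 0) -> 0
  row 5 [00101]: (0 OR 0) -> 0
  row 6 [00110]: (1 OR 0) -> 1
  row 7 [00111]: (1 OR 0) -> 1
  row 8 [01000]: (0 OR 0) -> 0
  row 9 [01001]: (0 OR 0) -> 0
  row 10 [01010]: (1 OR 0) -> 1
  row 11 [01011]: (1 OR 0) -> 1
  row 12 [01100]: (0 OR 0) -> 0
  row 13 [01101]: (0 OR 0) -> 0
  row 14 [01110]: (1 OR 0) -> 1
  row 15 [01111]: (1 OR 0) -> 1
  row 16 [10000]: (0 OR 1) -> 1
  row 17 [10001]: (0 OR 1) -> 1
  row 18 [10010]: (1 OR 1) -> 1
  row 19 [10011]: (1 OR 1) -> 1
  row 20 [10100]: (0 OR 1) -> 1
  row 21 [10101]: (0 OR 1) -> 1
  row 22 [10110]: (1 OR 1) -> 1
  row 23 [10111]: (1 OR 1) -> 1
  row 24 [11000]: (0 OR 1) -> 1
  row 25 [11001]: (0 OR 1) -> 1
  row 26 [11010]: (1 OR 1) -> 1
  row 27 [11011]: (1 OR 1) -> 1
  row 28 [11100]: (0 OR 1) -> 1
  row 29 [11101]: (0 OR 1) -> 1
  row 30 [11110]: (1 OR 1) -> 1
  row 31 [11111]: (1 OR 1) -> 1
Full result column, 4 rows per line (a,b,c fixed per line; d,e runs 00..11 left to right):
  rows 0-3 [a,b,c=000]: 0011  = hex 3
  rows 4-7 [a,b,c=001]: 0011  = hex 3
  rows 8-11 [a,b,c=010]: 0011  = hex 3
  rows 12-15 [a,b,c=011]: 0011  = hex 3
  rows 16-19 [a,b,c=100]: 1111  = hex F
  rows 20-23 [a,b,c=101]: 1111  = hex F
  rows 24-27 [a,b,c=110]: 1111  = hex F
  rows 28-31 [a,b,c=111]: 1111  = hex F
Output column (row 0 .. row 31) = 00110011001100111111111111111111
Output column grouped in 4s = 0011 0011 0011 0011 1111 1111 1111 1111 = 0x3333FFFF
Convert to decimal digit by digit (value = value*16 + digit):
  3 -> 3
  3*16 + 3 = 51
  51*16 + 3 = 819
  819*16 + 3 = 13107
  13107*16 + 15 (F) = 209727
  209727*16 + 15 (F) = 3355647
  3355647*16 + 15 (F) = 53690367
  53690367*16 + 15 (F) = 859045887
Decimal = 859045887

859045887


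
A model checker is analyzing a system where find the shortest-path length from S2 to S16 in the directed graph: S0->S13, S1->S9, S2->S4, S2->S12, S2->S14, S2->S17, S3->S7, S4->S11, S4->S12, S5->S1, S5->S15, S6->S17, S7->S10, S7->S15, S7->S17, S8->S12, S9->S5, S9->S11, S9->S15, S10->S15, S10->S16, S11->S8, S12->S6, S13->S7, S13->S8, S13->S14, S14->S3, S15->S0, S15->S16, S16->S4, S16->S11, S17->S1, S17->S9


BFS layer-by-layer from S2:
  dist 0: {S2}
  dist 1: {S4, S12, S14, S17}
  dist 2: {S1, S3, S6, S9, S11}
  dist 3: {S5, S7, S8, S15}
  dist 4: {S0, S10, S16}
  -> S16 reached at distance 4
Shortest path length = 4

4


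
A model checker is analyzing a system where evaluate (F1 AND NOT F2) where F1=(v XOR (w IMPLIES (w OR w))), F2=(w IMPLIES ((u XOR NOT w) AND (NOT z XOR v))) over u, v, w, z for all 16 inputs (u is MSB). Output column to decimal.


F1 = (v XOR (w IMPLIES (w OR w)))
F2 = (w IMPLIES ((u XOR NOT w) AND (NOT z XOR v)))
Counterexample to F1=>F2 is where F1=1 and F2=0.
Evaluate each row (bits = u,v,w,z, MSB first):
  row 0 [0000]: F1=1 F2=1 -> F1&~F2 -> 0
  row 1 [0001]: F1=1 F2=1 -> F1&~F2 -> 0
  row 2 [0010]: F1=1 F2=0 -> F1&~F2 -> 1
  row 3 [0011]: F1=1 F2=0 -> F1&~F2 -> 1
  row 4 [0100]: F1=0 F2=1 -> F1&~F2 -> 0
  row 5 [0101]: F1=0 F2=1 -> F1&~F2 -> 0
  row 6 [0110]: F1=0 F2=0 -> F1&~F2 -> 0
  row 7 [0111]: F1=0 F2=0 -> F1&~F2 -> 0
  row 8 [1000]: F1=1 F2=1 -> F1&~F2 -> 0
  row 9 [1001]: F1=1 F2=1 -> F1&~F2 -> 0
  row 10 [1010]: F1=1 F2=1 -> F1&~F2 -> 0
  row 11 [1011]: F1=1 F2=0 -> F1&~F2 -> 1
  row 12 [1100]: F1=0 F2=1 -> F1&~F2 -> 0
  row 13 [1101]: F1=0 F2=1 -> F1&~F2 -> 0
  row 14 [1110]: F1=0 F2=0 -> F1&~F2 -> 0
  row 15 [1111]: F1=0 F2=1 -> F1&~F2 -> 0
Full result column, 4 rows per line (u,v fixed per line; w,z runs 00..11 left to right):
  rows 0-3 [u,v=00]: 0011  = hex 3
  rows 4-7 [u,v=01]: 0000  = hex 0
  rows 8-11 [u,v=10]: 0001  = hex 1
  rows 12-15 [u,v=11]: 0000  = hex 0
Counterexample vector (row 0 .. row 15) = 0011000000010000
Output column grouped in 4s = 0011 0000 0001 0000 = 0x3010
Convert to decimal digit by digit (value = value*16 + digit):
  3 -> 3
  3*16 + 0 = 48
  48*16 + 1 = 769
  769*16 + 0 = 12304
Decimal = 12304

12304


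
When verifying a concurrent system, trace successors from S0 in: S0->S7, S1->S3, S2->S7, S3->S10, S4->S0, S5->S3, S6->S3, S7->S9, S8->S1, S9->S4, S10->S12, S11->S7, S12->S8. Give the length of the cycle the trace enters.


Trace from S0 until a state repeats:
  S0 -> S7 -> S9 -> S4 -> S0
S0 first seen at step 0, revisited at step 4.
Cycle length = 4 - 0 = 4

4


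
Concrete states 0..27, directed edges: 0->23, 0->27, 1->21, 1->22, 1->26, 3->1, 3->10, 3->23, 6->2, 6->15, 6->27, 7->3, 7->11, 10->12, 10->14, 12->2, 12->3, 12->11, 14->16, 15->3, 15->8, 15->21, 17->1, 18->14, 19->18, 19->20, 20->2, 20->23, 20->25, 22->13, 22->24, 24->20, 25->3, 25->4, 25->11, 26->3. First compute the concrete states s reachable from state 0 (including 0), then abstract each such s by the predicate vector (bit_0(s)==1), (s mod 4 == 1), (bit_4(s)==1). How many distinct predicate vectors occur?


BFS from 0:
Concrete reachable: {0, 23, 27}
Abstract via predicates (bit_0(s)==1), (s mod 4 == 1), (bit_4(s)==1):
  (0,0,0) <- {0}
  (1,0,1) <- {23, 27}
Distinct abstract states = 2

2


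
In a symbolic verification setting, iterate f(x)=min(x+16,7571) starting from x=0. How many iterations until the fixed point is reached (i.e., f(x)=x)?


Step 1: x=0, cap=7571, increment=16
Step 2: x grows by 16 each step until capped at 7571; fixed point is x=7571
Step 3: iterations = ceil(7571/16) = 474

474


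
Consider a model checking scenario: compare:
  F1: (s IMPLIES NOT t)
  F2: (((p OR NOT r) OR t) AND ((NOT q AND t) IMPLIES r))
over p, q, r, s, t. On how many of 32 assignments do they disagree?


F1 = (s IMPLIES NOT t)
F2 = (((p OR NOT r) OR t) AND ((NOT q AND t) IMPLIES r))
Evaluate both on each of 32 rows (bits = p,q,r,s,t):
  row 0 [00000]: F1=1 F2=1 -> 0
  row 1 [00001]: F1=1 F2=0 (differ) -> 1
  row 2 [00010]: F1=1 F2=1 -> 0
  row 3 [00011]: F1=0 F2=0 -> 0
  row 4 [00100]: F1=1 F2=0 (differ) -> 1
  row 5 [00101]: F1=1 F2=1 -> 0
  row 6 [00110]: F1=1 F2=0 (differ) -> 1
  row 7 [00111]: F1=0 F2=1 (differ) -> 1
  row 8 [01000]: F1=1 F2=1 -> 0
  row 9 [01001]: F1=1 F2=1 -> 0
  row 10 [01010]: F1=1 F2=1 -> 0
  row 11 [01011]: F1=0 F2=1 (differ) -> 1
  row 12 [01100]: F1=1 F2=0 (differ) -> 1
  row 13 [01101]: F1=1 F2=1 -> 0
  row 14 [01110]: F1=1 F2=0 (differ) -> 1
  row 15 [01111]: F1=0 F2=1 (differ) -> 1
  row 16 [10000]: F1=1 F2=1 -> 0
  row 17 [10001]: F1=1 F2=0 (differ) -> 1
  row 18 [10010]: F1=1 F2=1 -> 0
  row 19 [10011]: F1=0 F2=0 -> 0
  row 20 [10100]: F1=1 F2=1 -> 0
  row 21 [10101]: F1=1 F2=1 -> 0
  row 22 [10110]: F1=1 F2=1 -> 0
  row 23 [10111]: F1=0 F2=1 (differ) -> 1
  row 24 [11000]: F1=1 F2=1 -> 0
  row 25 [11001]: F1=1 F2=1 -> 0
  row 26 [11010]: F1=1 F2=1 -> 0
  row 27 [11011]: F1=0 F2=1 (differ) -> 1
  row 28 [11100]: F1=1 F2=1 -> 0
  row 29 [11101]: F1=1 F2=1 -> 0
  row 30 [11110]: F1=1 F2=1 -> 0
  row 31 [11111]: F1=0 F2=1 (differ) -> 1
Full result column, 8 rows per line (p,q fixed per line; r,s,t runs 000..111 left to right):
  rows 0-7 [p,q=00]: 01001011  (ones: 4)
  rows 8-15 [p,q=01]: 00011011  (ones: 4)
  rows 16-23 [p,q=10]: 01000001  (ones: 2)
  rows 24-31 [p,q=11]: 00010001  (ones: 2)
Disagreements = 4+4+2+2 = 12

12


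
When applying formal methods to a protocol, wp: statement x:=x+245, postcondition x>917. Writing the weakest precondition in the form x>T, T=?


Formula: wp(x:=E, P) = P[E/x] (substitute E for x in postcondition)
Step 1: Postcondition: x>917
Step 2: Substitute x+245 for x: x+245>917
Step 3: Solve for x: x > 917-245 = 672

672


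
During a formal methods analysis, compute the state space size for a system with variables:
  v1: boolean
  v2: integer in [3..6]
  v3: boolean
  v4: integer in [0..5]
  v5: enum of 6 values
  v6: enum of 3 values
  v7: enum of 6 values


State space = product of domain sizes of all variables.
Domain sizes:
  v1 (boolean): 2
  v2 (integer in [3..6]): 4
  v3 (boolean): 2
  v4 (integer in [0..5]): 6
  v5 (enum of 6 values): 6
  v6 (enum of 3 values): 3
  v7 (enum of 6 values): 6
Product = 2 * 4 * 2 * 6 * 6 * 3 * 6 = 10368

10368


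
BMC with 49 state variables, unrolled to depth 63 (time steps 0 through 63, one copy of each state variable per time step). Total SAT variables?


BMC unrolls to depth k, creating one copy of each state var for steps 0..k.
Step count = 63 + 1 = 64 (steps 0 through 63)
Vars per step = 49
Total = 49 * 64 = 3136

3136


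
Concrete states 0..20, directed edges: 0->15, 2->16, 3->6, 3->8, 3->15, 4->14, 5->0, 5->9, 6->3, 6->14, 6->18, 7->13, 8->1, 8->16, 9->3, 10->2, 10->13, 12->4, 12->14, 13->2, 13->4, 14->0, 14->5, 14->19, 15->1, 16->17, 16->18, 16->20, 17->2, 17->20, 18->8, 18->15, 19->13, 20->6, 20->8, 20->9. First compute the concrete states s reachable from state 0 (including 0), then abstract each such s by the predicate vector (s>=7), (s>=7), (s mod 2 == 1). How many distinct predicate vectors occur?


BFS from 0:
Concrete reachable: {0, 1, 15}
Abstract via predicates (s>=7), (s>=7), (s mod 2 == 1):
  (0,0,0) <- {0}
  (0,0,1) <- {1}
  (1,1,1) <- {15}
Distinct abstract states = 3

3


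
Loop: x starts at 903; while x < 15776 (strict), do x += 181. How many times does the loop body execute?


Step 1: x goes from 903 toward 15776 by 181; the body runs while x<15776, so iterations = ceil((bound-start)/step)
Step 2: Distance=14873
Step 3: ceil(14873/181)=83

83


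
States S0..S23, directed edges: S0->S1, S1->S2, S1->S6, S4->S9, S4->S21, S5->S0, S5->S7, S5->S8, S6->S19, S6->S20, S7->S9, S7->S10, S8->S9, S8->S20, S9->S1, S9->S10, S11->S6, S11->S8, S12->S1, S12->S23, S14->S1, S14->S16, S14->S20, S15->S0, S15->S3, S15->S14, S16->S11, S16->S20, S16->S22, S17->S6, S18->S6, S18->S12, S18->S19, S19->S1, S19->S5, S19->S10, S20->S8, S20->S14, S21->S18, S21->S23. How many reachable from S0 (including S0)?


BFS from S0:
  layer 0: {S0}
  layer 1: {S1}
  layer 2: {S2, S6}
  layer 3: {S19, S20}
  layer 4: {S5, S8, S10, S14}
  layer 5: {S7, S9, S16}
  layer 6: {S11, S22}
Reachable set: {S0, S1, S2, S5, S6, S7, S8, S9, S10, S11, S14, S16, S19, S20, S22}
Count = 15

15


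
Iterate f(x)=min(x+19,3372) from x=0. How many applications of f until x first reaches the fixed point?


Step 1: x=0, cap=3372, increment=19
Step 2: x grows by 19 each step until capped at 3372; fixed point is x=3372
Step 3: iterations = ceil(3372/19) = 178

178


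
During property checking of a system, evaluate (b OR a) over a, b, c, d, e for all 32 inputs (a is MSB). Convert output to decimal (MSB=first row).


Formula: (b OR a) over a, b, c, d, e (32 rows)
Evaluate each row (bits = a,b,c,d,e, MSB first):
  row 0 [00000]: (0 OR 0) -> 0
  row 1 [00001]: (0 OR 0) -> 0
  row 2 [00010]: (0 OR 0) -> 0
  row 3 [00011]: (0 OR 0) -> 0
  row 4 [00100]: (0 OR 0) -> 0
  row 5 [00101]: (0 OR 0) -> 0
  row 6 [00110]: (0 OR 0) -> 0
  row 7 [00111]: (0 OR 0) -> 0
  row 8 [01000]: (1 OR 0) -> 1
  row 9 [01001]: (1 OR 0) -> 1
  row 10 [01010]: (1 OR 0) -> 1
  row 11 [01011]: (1 OR 0) -> 1
  row 12 [01100]: (1 OR 0) -> 1
  row 13 [01101]: (1 OR 0) -> 1
  row 14 [01110]: (1 OR 0) -> 1
  row 15 [01111]: (1 OR 0) -> 1
  row 16 [10000]: (0 OR 1) -> 1
  row 17 [10001]: (0 OR 1) -> 1
  row 18 [10010]: (0 OR 1) -> 1
  row 19 [10011]: (0 OR 1) -> 1
  row 20 [10100]: (0 OR 1) -> 1
  row 21 [10101]: (0 OR 1) -> 1
  row 22 [10110]: (0 OR 1) -> 1
  row 23 [10111]: (0 OR 1) -> 1
  row 24 [11000]: (1 OR 1) -> 1
  row 25 [11001]: (1 OR 1) -> 1
  row 26 [11010]: (1 OR 1) -> 1
  row 27 [11011]: (1 OR 1) -> 1
  row 28 [11100]: (1 OR 1) -> 1
  row 29 [11101]: (1 OR 1) -> 1
  row 30 [11110]: (1 OR 1) -> 1
  row 31 [11111]: (1 OR 1) -> 1
Full result column, 4 rows per line (a,b,c fixed per line; d,e runs 00..11 left to right):
  rows 0-3 [a,b,c=000]: 0000  = hex 0
  rows 4-7 [a,b,c=001]: 0000  = hex 0
  rows 8-11 [a,b,c=010]: 1111  = hex F
  rows 12-15 [a,b,c=011]: 1111  = hex F
  rows 16-19 [a,b,c=100]: 1111  = hex F
  rows 20-23 [a,b,c=101]: 1111  = hex F
  rows 24-27 [a,b,c=110]: 1111  = hex F
  rows 28-31 [a,b,c=111]: 1111  = hex F
Output column (row 0 .. row 31) = 00000000111111111111111111111111
Output column grouped in 4s = 0000 0000 1111 1111 1111 1111 1111 1111 = 0x00FFFFFF
Convert to decimal digit by digit (value = value*16 + digit):
  0 -> 0
  0*16 + 0 = 0
  0*16 + 15 (F) = 15
  15*16 + 15 (F) = 255
  255*16 + 15 (F) = 4095
  4095*16 + 15 (F) = 65535
  65535*16 + 15 (F) = 1048575
  1048575*16 + 15 (F) = 16777215
Decimal = 16777215

16777215


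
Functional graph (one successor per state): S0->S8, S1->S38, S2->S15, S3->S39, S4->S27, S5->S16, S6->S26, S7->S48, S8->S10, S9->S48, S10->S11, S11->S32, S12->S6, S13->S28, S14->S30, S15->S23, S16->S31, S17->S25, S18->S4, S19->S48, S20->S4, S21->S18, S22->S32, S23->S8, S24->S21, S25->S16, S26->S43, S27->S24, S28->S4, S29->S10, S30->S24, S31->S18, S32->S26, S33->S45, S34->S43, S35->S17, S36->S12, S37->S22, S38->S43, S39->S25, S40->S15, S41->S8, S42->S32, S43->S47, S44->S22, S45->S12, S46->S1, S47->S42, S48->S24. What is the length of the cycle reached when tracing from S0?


Trace from S0 until a state repeats:
  S0 -> S8 -> S10 -> S11 -> S32 -> S26 -> S43 -> S47 -> S42 -> S32
S32 first seen at step 4, revisited at step 9.
Cycle length = 9 - 4 = 5

5


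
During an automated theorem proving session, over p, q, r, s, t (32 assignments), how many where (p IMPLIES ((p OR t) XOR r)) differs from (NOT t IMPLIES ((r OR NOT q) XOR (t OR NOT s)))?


F1 = (p IMPLIES ((p OR t) XOR r))
F2 = (NOT t IMPLIES ((r OR NOT q) XOR (t OR NOT s)))
Evaluate both on each of 32 rows (bits = p,q,r,s,t):
  row 0 [00000]: F1=1 F2=0 (differ) -> 1
  row 1 [00001]: F1=1 F2=1 -> 0
  row 2 [00010]: F1=1 F2=1 -> 0
  row 3 [00011]: F1=1 F2=1 -> 0
  row 4 [00100]: F1=1 F2=0 (differ) -> 1
  row 5 [00101]: F1=1 F2=1 -> 0
  row 6 [00110]: F1=1 F2=1 -> 0
  row 7 [00111]: F1=1 F2=1 -> 0
  row 8 [01000]: F1=1 F2=1 -> 0
  row 9 [01001]: F1=1 F2=1 -> 0
  row 10 [01010]: F1=1 F2=0 (differ) -> 1
  row 11 [01011]: F1=1 F2=1 -> 0
  row 12 [01100]: F1=1 F2=0 (differ) -> 1
  row 13 [01101]: F1=1 F2=1 -> 0
  row 14 [01110]: F1=1 F2=1 -> 0
  row 15 [01111]: F1=1 F2=1 -> 0
  row 16 [10000]: F1=1 F2=0 (differ) -> 1
  row 17 [10001]: F1=1 F2=1 -> 0
  row 18 [10010]: F1=1 F2=1 -> 0
  row 19 [10011]: F1=1 F2=1 -> 0
  row 20 [10100]: F1=0 F2=0 -> 0
  row 21 [10101]: F1=0 F2=1 (differ) -> 1
  row 22 [10110]: F1=0 F2=1 (differ) -> 1
  row 23 [10111]: F1=0 F2=1 (differ) -> 1
  row 24 [11000]: F1=1 F2=1 -> 0
  row 25 [11001]: F1=1 F2=1 -> 0
  row 26 [11010]: F1=1 F2=0 (differ) -> 1
  row 27 [11011]: F1=1 F2=1 -> 0
  row 28 [11100]: F1=0 F2=0 -> 0
  row 29 [11101]: F1=0 F2=1 (differ) -> 1
  row 30 [11110]: F1=0 F2=1 (differ) -> 1
  row 31 [11111]: F1=0 F2=1 (differ) -> 1
Full result column, 8 rows per line (p,q fixed per line; r,s,t runs 000..111 left to right):
  rows 0-7 [p,q=00]: 10001000  (ones: 2)
  rows 8-15 [p,q=01]: 00101000  (ones: 2)
  rows 16-23 [p,q=10]: 10000111  (ones: 4)
  rows 24-31 [p,q=11]: 00100111  (ones: 4)
Disagreements = 2+2+4+4 = 12

12


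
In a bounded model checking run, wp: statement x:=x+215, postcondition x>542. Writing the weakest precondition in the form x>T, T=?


Formula: wp(x:=E, P) = P[E/x] (substitute E for x in postcondition)
Step 1: Postcondition: x>542
Step 2: Substitute x+215 for x: x+215>542
Step 3: Solve for x: x > 542-215 = 327

327


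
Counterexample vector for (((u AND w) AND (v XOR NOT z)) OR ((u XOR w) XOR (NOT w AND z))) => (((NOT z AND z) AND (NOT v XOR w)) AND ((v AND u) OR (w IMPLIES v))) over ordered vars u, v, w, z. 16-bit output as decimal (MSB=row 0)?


F1 = (((u AND w) AND (v XOR NOT z)) OR ((u XOR w) XOR (NOT w AND z)))
F2 = (((NOT z AND z) AND (NOT v XOR w)) AND ((v AND u) OR (w IMPLIES v)))
Counterexample to F1=>F2 is where F1=1 and F2=0.
Evaluate each row (bits = u,v,w,z, MSB first):
  row 0 [0000]: F1=0 F2=0 -> F1&~F2 -> 0
  row 1 [0001]: F1=1 F2=0 -> F1&~F2 -> 1
  row 2 [0010]: F1=1 F2=0 -> F1&~F2 -> 1
  row 3 [0011]: F1=1 F2=0 -> F1&~F2 -> 1
  row 4 [0100]: F1=0 F2=0 -> F1&~F2 -> 0
  row 5 [0101]: F1=1 F2=0 -> F1&~F2 -> 1
  row 6 [0110]: F1=1 F2=0 -> F1&~F2 -> 1
  row 7 [0111]: F1=1 F2=0 -> F1&~F2 -> 1
  row 8 [1000]: F1=1 F2=0 -> F1&~F2 -> 1
  row 9 [1001]: F1=0 F2=0 -> F1&~F2 -> 0
  row 10 [1010]: F1=1 F2=0 -> F1&~F2 -> 1
  row 11 [1011]: F1=0 F2=0 -> F1&~F2 -> 0
  row 12 [1100]: F1=1 F2=0 -> F1&~F2 -> 1
  row 13 [1101]: F1=0 F2=0 -> F1&~F2 -> 0
  row 14 [1110]: F1=0 F2=0 -> F1&~F2 -> 0
  row 15 [1111]: F1=1 F2=0 -> F1&~F2 -> 1
Full result column, 4 rows per line (u,v fixed per line; w,z runs 00..11 left to right):
  rows 0-3 [u,v=00]: 0111  = hex 7
  rows 4-7 [u,v=01]: 0111  = hex 7
  rows 8-11 [u,v=10]: 1010  = hex A
  rows 12-15 [u,v=11]: 1001  = hex 9
Counterexample vector (row 0 .. row 15) = 0111011110101001
Output column grouped in 4s = 0111 0111 1010 1001 = 0x77A9
Convert to decimal digit by digit (value = value*16 + digit):
  7 -> 7
  7*16 + 7 = 119
  119*16 + 10 (A) = 1914
  1914*16 + 9 = 30633
Decimal = 30633

30633


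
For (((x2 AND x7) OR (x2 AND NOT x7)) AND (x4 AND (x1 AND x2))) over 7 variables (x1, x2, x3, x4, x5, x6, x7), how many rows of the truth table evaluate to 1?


Formula: (((x2 AND x7) OR (x2 AND NOT x7)) AND (x4 AND (x1 AND x2))) over 7 vars (128 rows)
Evaluate each row (x1, x2, x3, x4, x5, x6, x7 as bits, MSB first):
  row 0 [0000000]: (((0 AND 0) OR (0 AND NOT 0)) AND (0 AND (0 AND 0))) -> 0
  row 1 [0000001]: (((0 AND 1) OR (0 AND NOT 1)) AND (0 AND (0 AND 0))) -> 0
  row 2 [0000010]: (((0 AND 0) OR (0 AND NOT 0)) AND (0 AND (0 AND 0))) -> 0
  row 3 [0000011]: (((0 AND 1) OR (0 AND NOT 1)) AND (0 AND (0 AND 0))) -> 0
  row 4 [0000100]: (((0 AND 0) OR (0 AND NOT 0)) AND (0 AND (0 AND 0))) -> 0
  (every remaining row is evaluated the same way; all 128 results are listed next)
Full result column, 8 rows per line (x1,x2,x3,x4 fixed per line; x5,x6,x7 runs 000..111 left to right):
  rows 0-7 [x1,x2,x3,x4=0000]: 00000000  (ones: 0)
  rows 8-15 [x1,x2,x3,x4=0001]: 00000000  (ones: 0)
  rows 16-23 [x1,x2,x3,x4=0010]: 00000000  (ones: 0)
  rows 24-31 [x1,x2,x3,x4=0011]: 00000000  (ones: 0)
  rows 32-39 [x1,x2,x3,x4=0100]: 00000000  (ones: 0)
  rows 40-47 [x1,x2,x3,x4=0101]: 00000000  (ones: 0)
  rows 48-55 [x1,x2,x3,x4=0110]: 00000000  (ones: 0)
  rows 56-63 [x1,x2,x3,x4=0111]: 00000000  (ones: 0)
  rows 64-71 [x1,x2,x3,x4=1000]: 00000000  (ones: 0)
  rows 72-79 [x1,x2,x3,x4=1001]: 00000000  (ones: 0)
  rows 80-87 [x1,x2,x3,x4=1010]: 00000000  (ones: 0)
  rows 88-95 [x1,x2,x3,x4=1011]: 00000000  (ones: 0)
  rows 96-103 [x1,x2,x3,x4=1100]: 00000000  (ones: 0)
  rows 104-111 [x1,x2,x3,x4=1101]: 11111111  (ones: 8)
  rows 112-119 [x1,x2,x3,x4=1110]: 00000000  (ones: 0)
  rows 120-127 [x1,x2,x3,x4=1111]: 11111111  (ones: 8)
Count of 1-rows = 0+0+0+0+0+0+0+0+0+0+0+0+0+8+0+8 = 16

16


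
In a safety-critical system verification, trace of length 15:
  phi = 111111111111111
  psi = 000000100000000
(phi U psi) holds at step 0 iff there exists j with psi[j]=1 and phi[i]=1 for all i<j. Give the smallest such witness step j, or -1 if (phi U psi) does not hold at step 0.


(phi U psi) at 0: need smallest j with psi[j]=1 and phi[i]=1 for all i in [0,j).
Scan from step 0:
  step 0: phi=1, psi=0 -> continue
  step 1: phi=1, psi=0 -> continue
  step 2: phi=1, psi=0 -> continue
  step 3: phi=1, psi=0 -> continue
  step 6: psi=1 and phi held for [0,6) -> witness found
Witness step = 6

6


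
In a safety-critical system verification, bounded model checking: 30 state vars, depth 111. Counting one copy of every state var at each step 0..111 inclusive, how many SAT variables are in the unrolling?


BMC unrolls to depth k, creating one copy of each state var for steps 0..k.
Step count = 111 + 1 = 112 (steps 0 through 111)
Vars per step = 30
Total = 30 * 112 = 3360

3360


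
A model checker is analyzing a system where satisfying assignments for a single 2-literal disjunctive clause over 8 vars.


Step 1: Total=2^8=256
Step 2: Unsat when all 2 false: 2^6=64
Step 3: Sat=256-64=192

192


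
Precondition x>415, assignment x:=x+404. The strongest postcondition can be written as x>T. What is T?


Formula: sp(P, x:=E) = exists old_x. (x = E[old_x/x]) AND P[old_x/x] (old_x is the value of x before the assignment; eliminate old_x by solving x = E[old_x/x] for old_x)
Step 1: Precondition P: x>415, i.e. old_x > 415
Step 2: Assignment gives x = old_x + 404, so old_x = x - 404
Step 3: Substitute into P: x - 404 > 415
Step 4: Simplify: x > 415+404 = 819

819


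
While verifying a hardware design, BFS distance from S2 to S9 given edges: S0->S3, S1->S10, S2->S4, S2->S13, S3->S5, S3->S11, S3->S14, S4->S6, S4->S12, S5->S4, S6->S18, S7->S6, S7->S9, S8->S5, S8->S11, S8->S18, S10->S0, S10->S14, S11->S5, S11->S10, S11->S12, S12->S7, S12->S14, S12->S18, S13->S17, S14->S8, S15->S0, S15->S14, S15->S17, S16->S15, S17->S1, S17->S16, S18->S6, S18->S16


BFS layer-by-layer from S2:
  dist 0: {S2}
  dist 1: {S4, S13}
  dist 2: {S6, S12, S17}
  dist 3: {S1, S7, S14, S16, S18}
  dist 4: {S8, S9, S10, S15}
  -> S9 reached at distance 4
Shortest path length = 4

4


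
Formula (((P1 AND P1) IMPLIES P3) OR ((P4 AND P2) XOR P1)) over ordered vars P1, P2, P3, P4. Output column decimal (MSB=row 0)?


Formula: (((P1 AND P1) IMPLIES P3) OR ((P4 AND P2) XOR P1)) over P1, P2, P3, P4 (16 rows)
Evaluate each row (bits = P1,P2,P3,P4, MSB first):
  row 0 [0000]: (((0 AND 0) IMPLIES 0) OR ((0 AND 0) XOR 0)) -> 1
  row 1 [0001]: (((0 AND 0) IMPLIES 0) OR ((1 AND 0) XOR 0)) -> 1
  row 2 [0010]: (((0 AND 0) IMPLIES 1) OR ((0 AND 0) XOR 0)) -> 1
  row 3 [0011]: (((0 AND 0) IMPLIES 1) OR ((1 AND 0) XOR 0)) -> 1
  row 4 [0100]: (((0 AND 0) IMPLIES 0) OR ((0 AND 1) XOR 0)) -> 1
  row 5 [0101]: (((0 AND 0) IMPLIES 0) OR ((1 AND 1) XOR 0)) -> 1
  row 6 [0110]: (((0 AND 0) IMPLIES 1) OR ((0 AND 1) XOR 0)) -> 1
  row 7 [0111]: (((0 AND 0) IMPLIES 1) OR ((1 AND 1) XOR 0)) -> 1
  row 8 [1000]: (((1 AND 1) IMPLIES 0) OR ((0 AND 0) XOR 1)) -> 1
  row 9 [1001]: (((1 AND 1) IMPLIES 0) OR ((1 AND 0) XOR 1)) -> 1
  row 10 [1010]: (((1 AND 1) IMPLIES 1) OR ((0 AND 0) XOR 1)) -> 1
  row 11 [1011]: (((1 AND 1) IMPLIES 1) OR ((1 AND 0) XOR 1)) -> 1
  row 12 [1100]: (((1 AND 1) IMPLIES 0) OR ((0 AND 1) XOR 1)) -> 1
  row 13 [1101]: (((1 AND 1) IMPLIES 0) OR ((1 AND 1) XOR 1)) -> 0
  row 14 [1110]: (((1 AND 1) IMPLIES 1) OR ((0 AND 1) XOR 1)) -> 1
  row 15 [1111]: (((1 AND 1) IMPLIES 1) OR ((1 AND 1) XOR 1)) -> 1
Full result column, 4 rows per line (P1,P2 fixed per line; P3,P4 runs 00..11 left to right):
  rows 0-3 [P1,P2=00]: 1111  = hex F
  rows 4-7 [P1,P2=01]: 1111  = hex F
  rows 8-11 [P1,P2=10]: 1111  = hex F
  rows 12-15 [P1,P2=11]: 1011  = hex B
Output column (row 0 .. row 15) = 1111111111111011
Output column grouped in 4s = 1111 1111 1111 1011 = 0xFFFB
Convert to decimal digit by digit (value = value*16 + digit):
  F -> 15
  15*16 + 15 (F) = 255
  255*16 + 15 (F) = 4095
  4095*16 + 11 (B) = 65531
Decimal = 65531

65531


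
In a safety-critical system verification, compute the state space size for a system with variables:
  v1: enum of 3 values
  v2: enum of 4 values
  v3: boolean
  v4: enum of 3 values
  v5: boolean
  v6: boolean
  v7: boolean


State space = product of domain sizes of all variables.
Domain sizes:
  v1 (enum of 3 values): 3
  v2 (enum of 4 values): 4
  v3 (boolean): 2
  v4 (enum of 3 values): 3
  v5 (boolean): 2
  v6 (boolean): 2
  v7 (boolean): 2
Product = 3 * 4 * 2 * 3 * 2 * 2 * 2 = 576

576


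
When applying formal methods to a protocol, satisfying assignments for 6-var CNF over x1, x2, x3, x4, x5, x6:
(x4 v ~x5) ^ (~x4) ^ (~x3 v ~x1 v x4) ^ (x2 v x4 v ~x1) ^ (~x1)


CNF with 5 clauses over 6 vars (64 assignments).
An assignment satisfies CNF iff every clause has >=1 true literal.
Check each row (bits = x1,x2,x3,x4,x5,x6; clause T/F shown):
  row 0 [000000]: clauses=TTTTT -> 1
  row 1 [000001]: clauses=TTTTT -> 1
  row 2 [000010]: clauses=FTTTT -> 0
  row 3 [000011]: clauses=FTTTT -> 0
  row 4 [000100]: clauses=TFTTT -> 0
  (every remaining row is evaluated the same way; all 64 results are listed next)
Full result column, 8 rows per line (x1,x2,x3 fixed per line; x4,x5,x6 runs 000..111 left to right):
  rows 0-7 [x1,x2,x3=000]: 11000000  (ones: 2)
  rows 8-15 [x1,x2,x3=001]: 11000000  (ones: 2)
  rows 16-23 [x1,x2,x3=010]: 11000000  (ones: 2)
  rows 24-31 [x1,x2,x3=011]: 11000000  (ones: 2)
  rows 32-39 [x1,x2,x3=100]: 00000000  (ones: 0)
  rows 40-47 [x1,x2,x3=101]: 00000000  (ones: 0)
  rows 48-55 [x1,x2,x3=110]: 00000000  (ones: 0)
  rows 56-63 [x1,x2,x3=111]: 00000000  (ones: 0)
Satisfying assignments = 2+2+2+2+0+0+0+0 = 8

8


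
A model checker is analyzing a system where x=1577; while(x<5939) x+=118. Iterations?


Step 1: x goes from 1577 toward 5939 by 118; the body runs while x<5939, so iterations = ceil((bound-start)/step)
Step 2: Distance=4362
Step 3: ceil(4362/118)=37

37


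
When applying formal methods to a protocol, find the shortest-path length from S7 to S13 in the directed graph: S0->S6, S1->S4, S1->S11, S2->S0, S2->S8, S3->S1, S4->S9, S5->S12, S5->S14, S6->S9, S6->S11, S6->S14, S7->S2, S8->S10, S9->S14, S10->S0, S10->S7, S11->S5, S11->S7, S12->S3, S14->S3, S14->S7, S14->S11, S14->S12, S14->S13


BFS layer-by-layer from S7:
  dist 0: {S7}
  dist 1: {S2}
  dist 2: {S0, S8}
  dist 3: {S6, S10}
  dist 4: {S9, S11, S14}
  dist 5: {S3, S5, S12, S13}
  -> S13 reached at distance 5
Shortest path length = 5

5


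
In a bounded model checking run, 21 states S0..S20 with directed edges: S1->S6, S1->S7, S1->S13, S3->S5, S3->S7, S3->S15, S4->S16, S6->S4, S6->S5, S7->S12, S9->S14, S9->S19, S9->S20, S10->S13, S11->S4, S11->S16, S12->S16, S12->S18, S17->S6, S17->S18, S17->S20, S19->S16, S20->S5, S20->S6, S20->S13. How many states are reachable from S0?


BFS from S0:
  layer 0: {S0}
Reachable set: {S0}
Count = 1

1


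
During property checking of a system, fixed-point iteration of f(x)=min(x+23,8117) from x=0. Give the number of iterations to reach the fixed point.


Step 1: x=0, cap=8117, increment=23
Step 2: x grows by 23 each step until capped at 8117; fixed point is x=8117
Step 3: iterations = ceil(8117/23) = 353

353


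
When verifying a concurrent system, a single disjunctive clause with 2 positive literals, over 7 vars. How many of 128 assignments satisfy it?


Step 1: Total=2^7=128
Step 2: Unsat when all 2 false: 2^5=32
Step 3: Sat=128-32=96

96


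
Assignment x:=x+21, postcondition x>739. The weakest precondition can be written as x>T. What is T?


Formula: wp(x:=E, P) = P[E/x] (substitute E for x in postcondition)
Step 1: Postcondition: x>739
Step 2: Substitute x+21 for x: x+21>739
Step 3: Solve for x: x > 739-21 = 718

718


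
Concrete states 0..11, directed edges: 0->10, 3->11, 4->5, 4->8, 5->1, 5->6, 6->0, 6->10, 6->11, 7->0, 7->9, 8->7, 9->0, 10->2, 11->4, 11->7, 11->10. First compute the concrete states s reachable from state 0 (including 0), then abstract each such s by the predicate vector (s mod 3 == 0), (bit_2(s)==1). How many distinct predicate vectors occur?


BFS from 0:
Concrete reachable: {0, 2, 10}
Abstract via predicates (s mod 3 == 0), (bit_2(s)==1):
  (0,0) <- {2, 10}
  (1,0) <- {0}
Distinct abstract states = 2

2


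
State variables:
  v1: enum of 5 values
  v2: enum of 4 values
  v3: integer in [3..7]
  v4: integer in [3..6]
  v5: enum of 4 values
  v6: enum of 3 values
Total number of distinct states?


State space = product of domain sizes of all variables.
Domain sizes:
  v1 (enum of 5 values): 5
  v2 (enum of 4 values): 4
  v3 (integer in [3..7]): 5
  v4 (integer in [3..6]): 4
  v5 (enum of 4 values): 4
  v6 (enum of 3 values): 3
Product = 5 * 4 * 5 * 4 * 4 * 3 = 4800

4800


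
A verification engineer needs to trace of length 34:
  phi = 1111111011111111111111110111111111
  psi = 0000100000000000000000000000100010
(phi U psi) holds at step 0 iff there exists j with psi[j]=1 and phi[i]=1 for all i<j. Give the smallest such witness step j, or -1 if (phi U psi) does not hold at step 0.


(phi U psi) at 0: need smallest j with psi[j]=1 and phi[i]=1 for all i in [0,j).
Scan from step 0:
  step 0: phi=1, psi=0 -> continue
  step 1: phi=1, psi=0 -> continue
  step 2: phi=1, psi=0 -> continue
  step 3: phi=1, psi=0 -> continue
  step 4: psi=1 and phi held for [0,4) -> witness found
Witness step = 4

4


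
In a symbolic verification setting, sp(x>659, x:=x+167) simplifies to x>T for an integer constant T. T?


Formula: sp(P, x:=E) = exists old_x. (x = E[old_x/x]) AND P[old_x/x] (old_x is the value of x before the assignment; eliminate old_x by solving x = E[old_x/x] for old_x)
Step 1: Precondition P: x>659, i.e. old_x > 659
Step 2: Assignment gives x = old_x + 167, so old_x = x - 167
Step 3: Substitute into P: x - 167 > 659
Step 4: Simplify: x > 659+167 = 826

826


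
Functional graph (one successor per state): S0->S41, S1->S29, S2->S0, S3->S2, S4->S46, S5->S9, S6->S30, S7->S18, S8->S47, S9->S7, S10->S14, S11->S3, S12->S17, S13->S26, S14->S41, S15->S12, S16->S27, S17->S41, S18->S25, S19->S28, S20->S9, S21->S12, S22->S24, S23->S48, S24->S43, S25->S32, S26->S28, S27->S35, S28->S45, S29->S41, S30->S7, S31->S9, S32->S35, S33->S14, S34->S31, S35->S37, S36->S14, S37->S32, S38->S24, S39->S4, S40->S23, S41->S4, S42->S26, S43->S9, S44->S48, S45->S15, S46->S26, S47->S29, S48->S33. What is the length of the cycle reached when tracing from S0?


Trace from S0 until a state repeats:
  S0 -> S41 -> S4 -> S46 -> S26 -> S28 -> S45 -> S15 -> S12 -> S17 -> S41
S41 first seen at step 1, revisited at step 10.
Cycle length = 10 - 1 = 9

9


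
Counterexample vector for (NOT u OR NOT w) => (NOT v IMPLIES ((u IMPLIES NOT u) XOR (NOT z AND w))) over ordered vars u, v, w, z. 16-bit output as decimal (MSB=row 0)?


F1 = (NOT u OR NOT w)
F2 = (NOT v IMPLIES ((u IMPLIES NOT u) XOR (NOT z AND w)))
Counterexample to F1=>F2 is where F1=1 and F2=0.
Evaluate each row (bits = u,v,w,z, MSB first):
  row 0 [0000]: F1=1 F2=1 -> F1&~F2 -> 0
  row 1 [0001]: F1=1 F2=1 -> F1&~F2 -> 0
  row 2 [0010]: F1=1 F2=0 -> F1&~F2 -> 1
  row 3 [0011]: F1=1 F2=1 -> F1&~F2 -> 0
  row 4 [0100]: F1=1 F2=1 -> F1&~F2 -> 0
  row 5 [0101]: F1=1 F2=1 -> F1&~F2 -> 0
  row 6 [0110]: F1=1 F2=1 -> F1&~F2 -> 0
  row 7 [0111]: F1=1 F2=1 -> F1&~F2 -> 0
  row 8 [1000]: F1=1 F2=0 -> F1&~F2 -> 1
  row 9 [1001]: F1=1 F2=0 -> F1&~F2 -> 1
  row 10 [1010]: F1=0 F2=1 -> F1&~F2 -> 0
  row 11 [1011]: F1=0 F2=0 -> F1&~F2 -> 0
  row 12 [1100]: F1=1 F2=1 -> F1&~F2 -> 0
  row 13 [1101]: F1=1 F2=1 -> F1&~F2 -> 0
  row 14 [1110]: F1=0 F2=1 -> F1&~F2 -> 0
  row 15 [1111]: F1=0 F2=1 -> F1&~F2 -> 0
Full result column, 4 rows per line (u,v fixed per line; w,z runs 00..11 left to right):
  rows 0-3 [u,v=00]: 0010  = hex 2
  rows 4-7 [u,v=01]: 0000  = hex 0
  rows 8-11 [u,v=10]: 1100  = hex C
  rows 12-15 [u,v=11]: 0000  = hex 0
Counterexample vector (row 0 .. row 15) = 0010000011000000
Output column grouped in 4s = 0010 0000 1100 0000 = 0x20C0
Convert to decimal digit by digit (value = value*16 + digit):
  2 -> 2
  2*16 + 0 = 32
  32*16 + 12 (C) = 524
  524*16 + 0 = 8384
Decimal = 8384

8384


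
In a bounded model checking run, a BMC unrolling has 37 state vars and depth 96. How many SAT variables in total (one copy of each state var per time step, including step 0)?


BMC unrolls to depth k, creating one copy of each state var for steps 0..k.
Step count = 96 + 1 = 97 (steps 0 through 96)
Vars per step = 37
Total = 37 * 97 = 3589

3589


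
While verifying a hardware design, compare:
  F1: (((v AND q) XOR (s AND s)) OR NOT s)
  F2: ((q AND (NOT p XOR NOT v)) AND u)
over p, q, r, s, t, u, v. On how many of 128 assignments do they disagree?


F1 = (((v AND q) XOR (s AND s)) OR NOT s)
F2 = ((q AND (NOT p XOR NOT v)) AND u)
Evaluate both on each of 128 rows (bits = p,q,r,s,t,u,v):
  row 0 [0000000]: F1=1 F2=0 (differ) -> 1
  row 1 [0000001]: F1=1 F2=0 (differ) -> 1
  row 2 [0000010]: F1=1 F2=0 (differ) -> 1
  row 3 [0000011]: F1=1 F2=0 (differ) -> 1
  row 4 [0000100]: F1=1 F2=0 (differ) -> 1
  (every remaining row is evaluated the same way; all 128 results are listed next)
Full result column, 8 rows per line (p,q,r,s fixed per line; t,u,v runs 000..111 left to right):
  rows 0-7 [p,q,r,s=0000]: 11111111  (ones: 8)
  rows 8-15 [p,q,r,s=0001]: 11111111  (ones: 8)
  rows 16-23 [p,q,r,s=0010]: 11111111  (ones: 8)
  rows 24-31 [p,q,r,s=0011]: 11111111  (ones: 8)
  rows 32-39 [p,q,r,s=0100]: 11101110  (ones: 6)
  rows 40-47 [p,q,r,s=0101]: 10111011  (ones: 6)
  rows 48-55 [p,q,r,s=0110]: 11101110  (ones: 6)
  rows 56-63 [p,q,r,s=0111]: 10111011  (ones: 6)
  rows 64-71 [p,q,r,s=1000]: 11111111  (ones: 8)
  rows 72-79 [p,q,r,s=1001]: 11111111  (ones: 8)
  rows 80-87 [p,q,r,s=1010]: 11111111  (ones: 8)
  rows 88-95 [p,q,r,s=1011]: 11111111  (ones: 8)
  rows 96-103 [p,q,r,s=1100]: 11011101  (ones: 6)
  rows 104-111 [p,q,r,s=1101]: 10001000  (ones: 2)
  rows 112-119 [p,q,r,s=1110]: 11011101  (ones: 6)
  rows 120-127 [p,q,r,s=1111]: 10001000  (ones: 2)
Disagreements = 8+8+8+8+6+6+6+6+8+8+8+8+6+2+6+2 = 104

104


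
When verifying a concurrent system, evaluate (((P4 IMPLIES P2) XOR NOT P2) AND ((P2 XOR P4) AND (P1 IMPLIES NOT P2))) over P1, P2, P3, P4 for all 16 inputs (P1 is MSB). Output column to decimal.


Formula: (((P4 IMPLIES P2) XOR NOT P2) AND ((P2 XOR P4) AND (P1 IMPLIES NOT P2))) over P1, P2, P3, P4 (16 rows)
Evaluate each row (bits = P1,P2,P3,P4, MSB first):
  row 0 [0000]: (((0 IMPLIES 0) XOR NOT 0) AND ((0 XOR 0) AND (0 IMPLIES NOT 0))) -> 0
  row 1 [0001]: (((1 IMPLIES 0) XOR NOT 0) AND ((0 XOR 1) AND (0 IMPLIES NOT 0))) -> 1
  row 2 [0010]: (((0 IMPLIES 0) XOR NOT 0) AND ((0 XOR 0) AND (0 IMPLIES NOT 0))) -> 0
  row 3 [0011]: (((1 IMPLIES 0) XOR NOT 0) AND ((0 XOR 1) AND (0 IMPLIES NOT 0))) -> 1
  row 4 [0100]: (((0 IMPLIES 1) XOR NOT 1) AND ((1 XOR 0) AND (0 IMPLIES NOT 1))) -> 1
  row 5 [0101]: (((1 IMPLIES 1) XOR NOT 1) AND ((1 XOR 1) AND (0 IMPLIES NOT 1))) -> 0
  row 6 [0110]: (((0 IMPLIES 1) XOR NOT 1) AND ((1 XOR 0) AND (0 IMPLIES NOT 1))) -> 1
  row 7 [0111]: (((1 IMPLIES 1) XOR NOT 1) AND ((1 XOR 1) AND (0 IMPLIES NOT 1))) -> 0
  row 8 [1000]: (((0 IMPLIES 0) XOR NOT 0) AND ((0 XOR 0) AND (1 IMPLIES NOT 0))) -> 0
  row 9 [1001]: (((1 IMPLIES 0) XOR NOT 0) AND ((0 XOR 1) AND (1 IMPLIES NOT 0))) -> 1
  row 10 [1010]: (((0 IMPLIES 0) XOR NOT 0) AND ((0 XOR 0) AND (1 IMPLIES NOT 0))) -> 0
  row 11 [1011]: (((1 IMPLIES 0) XOR NOT 0) AND ((0 XOR 1) AND (1 IMPLIES NOT 0))) -> 1
  row 12 [1100]: (((0 IMPLIES 1) XOR NOT 1) AND ((1 XOR 0) AND (1 IMPLIES NOT 1))) -> 0
  row 13 [1101]: (((1 IMPLIES 1) XOR NOT 1) AND ((1 XOR 1) AND (1 IMPLIES NOT 1))) -> 0
  row 14 [1110]: (((0 IMPLIES 1) XOR NOT 1) AND ((1 XOR 0) AND (1 IMPLIES NOT 1))) -> 0
  row 15 [1111]: (((1 IMPLIES 1) XOR NOT 1) AND ((1 XOR 1) AND (1 IMPLIES NOT 1))) -> 0
Full result column, 4 rows per line (P1,P2 fixed per line; P3,P4 runs 00..11 left to right):
  rows 0-3 [P1,P2=00]: 0101  = hex 5
  rows 4-7 [P1,P2=01]: 1010  = hex A
  rows 8-11 [P1,P2=10]: 0101  = hex 5
  rows 12-15 [P1,P2=11]: 0000  = hex 0
Output column (row 0 .. row 15) = 0101101001010000
Output column grouped in 4s = 0101 1010 0101 0000 = 0x5A50
Convert to decimal digit by digit (value = value*16 + digit):
  5 -> 5
  5*16 + 10 (A) = 90
  90*16 + 5 = 1445
  1445*16 + 0 = 23120
Decimal = 23120

23120


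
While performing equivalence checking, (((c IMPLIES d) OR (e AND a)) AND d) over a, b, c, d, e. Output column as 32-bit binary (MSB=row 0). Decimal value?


Formula: (((c IMPLIES d) OR (e AND a)) AND d) over a, b, c, d, e (32 rows)
Evaluate each row (bits = a,b,c,d,e, MSB first):
  row 0 [00000]: (((0 IMPLIES 0) OR (0 AND 0)) AND 0) -> 0
  row 1 [00001]: (((0 IMPLIES 0) OR (1 AND 0)) AND 0) -> 0
  row 2 [00010]: (((0 IMPLIES 1) OR (0 AND 0)) AND 1) -> 1
  row 3 [00011]: (((0 IMPLIES 1) OR (1 AND 0)) AND 1) -> 1
  row 4 [00100]: (((1 IMPLIES 0) OR (0 AND 0)) AND 0) -> 0
  row 5 [00101]: (((1 IMPLIES 0) OR (1 AND 0)) AND 0) -> 0
  row 6 [00110]: (((1 IMPLIES 1) OR (0 AND 0)) AND 1) -> 1
  row 7 [00111]: (((1 IMPLIES 1) OR (1 AND 0)) AND 1) -> 1
  row 8 [01000]: (((0 IMPLIES 0) OR (0 AND 0)) AND 0) -> 0
  row 9 [01001]: (((0 IMPLIES 0) OR (1 AND 0)) AND 0) -> 0
  row 10 [01010]: (((0 IMPLIES 1) OR (0 AND 0)) AND 1) -> 1
  row 11 [01011]: (((0 IMPLIES 1) OR (1 AND 0)) AND 1) -> 1
  row 12 [01100]: (((1 IMPLIES 0) OR (0 AND 0)) AND 0) -> 0
  row 13 [01101]: (((1 IMPLIES 0) OR (1 AND 0)) AND 0) -> 0
  row 14 [01110]: (((1 IMPLIES 1) OR (0 AND 0)) AND 1) -> 1
  row 15 [01111]: (((1 IMPLIES 1) OR (1 AND 0)) AND 1) -> 1
  row 16 [10000]: (((0 IMPLIES 0) OR (0 AND 1)) AND 0) -> 0
  row 17 [10001]: (((0 IMPLIES 0) OR (1 AND 1)) AND 0) -> 0
  row 18 [10010]: (((0 IMPLIES 1) OR (0 AND 1)) AND 1) -> 1
  row 19 [10011]: (((0 IMPLIES 1) OR (1 AND 1)) AND 1) -> 1
  row 20 [10100]: (((1 IMPLIES 0) OR (0 AND 1)) AND 0) -> 0
  row 21 [10101]: (((1 IMPLIES 0) OR (1 AND 1)) AND 0) -> 0
  row 22 [10110]: (((1 IMPLIES 1) OR (0 AND 1)) AND 1) -> 1
  row 23 [10111]: (((1 IMPLIES 1) OR (1 AND 1)) AND 1) -> 1
  row 24 [11000]: (((0 IMPLIES 0) OR (0 AND 1)) AND 0) -> 0
  row 25 [11001]: (((0 IMPLIES 0) OR (1 AND 1)) AND 0) -> 0
  row 26 [11010]: (((0 IMPLIES 1) OR (0 AND 1)) AND 1) -> 1
  row 27 [11011]: (((0 IMPLIES 1) OR (1 AND 1)) AND 1) -> 1
  row 28 [11100]: (((1 IMPLIES 0) OR (0 AND 1)) AND 0) -> 0
  row 29 [11101]: (((1 IMPLIES 0) OR (1 AND 1)) AND 0) -> 0
  row 30 [11110]: (((1 IMPLIES 1) OR (0 AND 1)) AND 1) -> 1
  row 31 [11111]: (((1 IMPLIES 1) OR (1 AND 1)) AND 1) -> 1
Full result column, 4 rows per line (a,b,c fixed per line; d,e runs 00..11 left to right):
  rows 0-3 [a,b,c=000]: 0011  = hex 3
  rows 4-7 [a,b,c=001]: 0011  = hex 3
  rows 8-11 [a,b,c=010]: 0011  = hex 3
  rows 12-15 [a,b,c=011]: 0011  = hex 3
  rows 16-19 [a,b,c=100]: 0011  = hex 3
  rows 20-23 [a,b,c=101]: 0011  = hex 3
  rows 24-27 [a,b,c=110]: 0011  = hex 3
  rows 28-31 [a,b,c=111]: 0011  = hex 3
Output column (row 0 .. row 31) = 00110011001100110011001100110011
Output column grouped in 4s = 0011 0011 0011 0011 0011 0011 0011 0011 = 0x33333333
Convert to decimal digit by digit (value = value*16 + digit):
  3 -> 3
  3*16 + 3 = 51
  51*16 + 3 = 819
  819*16 + 3 = 13107
  13107*16 + 3 = 209715
  209715*16 + 3 = 3355443
  3355443*16 + 3 = 53687091
  53687091*16 + 3 = 858993459
Decimal = 858993459

858993459


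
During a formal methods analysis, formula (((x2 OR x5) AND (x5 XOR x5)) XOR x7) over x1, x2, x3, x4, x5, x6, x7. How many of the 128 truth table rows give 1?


Formula: (((x2 OR x5) AND (x5 XOR x5)) XOR x7) over 7 vars (128 rows)
Evaluate each row (x1, x2, x3, x4, x5, x6, x7 as bits, MSB first):
  row 0 [0000000]: (((0 OR 0) AND (0 XOR 0)) XOR 0) -> 0
  row 1 [0000001]: (((0 OR 0) AND (0 XOR 0)) XOR 1) -> 1
  row 2 [0000010]: (((0 OR 0) AND (0 XOR 0)) XOR 0) -> 0
  row 3 [0000011]: (((0 OR 0) AND (0 XOR 0)) XOR 1) -> 1
  row 4 [0000100]: (((0 OR 1) AND (1 XOR 1)) XOR 0) -> 0
  (every remaining row is evaluated the same way; all 128 results are listed next)
Full result column, 8 rows per line (x1,x2,x3,x4 fixed per line; x5,x6,x7 runs 000..111 left to right):
  rows 0-7 [x1,x2,x3,x4=0000]: 01010101  (ones: 4)
  rows 8-15 [x1,x2,x3,x4=0001]: 01010101  (ones: 4)
  rows 16-23 [x1,x2,x3,x4=0010]: 01010101  (ones: 4)
  rows 24-31 [x1,x2,x3,x4=0011]: 01010101  (ones: 4)
  rows 32-39 [x1,x2,x3,x4=0100]: 01010101  (ones: 4)
  rows 40-47 [x1,x2,x3,x4=0101]: 01010101  (ones: 4)
  rows 48-55 [x1,x2,x3,x4=0110]: 01010101  (ones: 4)
  rows 56-63 [x1,x2,x3,x4=0111]: 01010101  (ones: 4)
  rows 64-71 [x1,x2,x3,x4=1000]: 01010101  (ones: 4)
  rows 72-79 [x1,x2,x3,x4=1001]: 01010101  (ones: 4)
  rows 80-87 [x1,x2,x3,x4=1010]: 01010101  (ones: 4)
  rows 88-95 [x1,x2,x3,x4=1011]: 01010101  (ones: 4)
  rows 96-103 [x1,x2,x3,x4=1100]: 01010101  (ones: 4)
  rows 104-111 [x1,x2,x3,x4=1101]: 01010101  (ones: 4)
  rows 112-119 [x1,x2,x3,x4=1110]: 01010101  (ones: 4)
  rows 120-127 [x1,x2,x3,x4=1111]: 01010101  (ones: 4)
Count of 1-rows = 4+4+4+4+4+4+4+4+4+4+4+4+4+4+4+4 = 64

64
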